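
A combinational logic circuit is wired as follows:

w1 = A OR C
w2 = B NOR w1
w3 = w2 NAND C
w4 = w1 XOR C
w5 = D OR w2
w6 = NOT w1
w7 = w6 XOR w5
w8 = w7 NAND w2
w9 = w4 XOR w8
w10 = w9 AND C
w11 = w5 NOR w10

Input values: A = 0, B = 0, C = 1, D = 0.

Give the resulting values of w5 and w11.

w1 = A OR C = 0 OR 1 = 1
w2 = B NOR w1 = 0 NOR 1 = 0
w4 = w1 XOR C = 1 XOR 1 = 0
w5 = D OR w2 = 0 OR 0 = 0
w6 = NOT w1 = NOT 1 = 0
w7 = w6 XOR w5 = 0 XOR 0 = 0
w8 = w7 NAND w2 = 0 NAND 0 = 1
w9 = w4 XOR w8 = 0 XOR 1 = 1
w10 = w9 AND C = 1 AND 1 = 1
w11 = w5 NOR w10 = 0 NOR 1 = 0

w5 = 0, w11 = 0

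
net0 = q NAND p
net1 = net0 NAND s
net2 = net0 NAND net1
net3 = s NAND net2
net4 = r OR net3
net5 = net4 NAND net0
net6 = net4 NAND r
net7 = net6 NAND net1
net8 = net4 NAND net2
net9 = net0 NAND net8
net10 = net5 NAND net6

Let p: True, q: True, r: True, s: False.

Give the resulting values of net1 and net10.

net1 = True  net10 = True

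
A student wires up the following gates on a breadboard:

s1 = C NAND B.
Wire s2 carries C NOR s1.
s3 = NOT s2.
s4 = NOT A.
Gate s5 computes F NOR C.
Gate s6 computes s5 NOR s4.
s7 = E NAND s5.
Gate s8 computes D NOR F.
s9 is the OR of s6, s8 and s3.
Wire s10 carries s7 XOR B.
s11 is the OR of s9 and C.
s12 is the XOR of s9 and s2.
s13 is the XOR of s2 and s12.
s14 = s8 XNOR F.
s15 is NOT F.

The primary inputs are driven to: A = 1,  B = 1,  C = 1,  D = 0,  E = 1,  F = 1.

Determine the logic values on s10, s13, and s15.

s10 = 0, s13 = 1, s15 = 0

s1 = C NAND B = 1 NAND 1 = 0
s2 = C NOR s1 = 1 NOR 0 = 0
s3 = NOT s2 = NOT 0 = 1
s4 = NOT A = NOT 1 = 0
s5 = F NOR C = 1 NOR 1 = 0
s6 = s5 NOR s4 = 0 NOR 0 = 1
s7 = E NAND s5 = 1 NAND 0 = 1
s8 = D NOR F = 0 NOR 1 = 0
s9 = s6 OR s8 OR s3 = 1 OR 0 OR 1 = 1
s10 = s7 XOR B = 1 XOR 1 = 0
s12 = s9 XOR s2 = 1 XOR 0 = 1
s13 = s2 XOR s12 = 0 XOR 1 = 1
s15 = NOT F = NOT 1 = 0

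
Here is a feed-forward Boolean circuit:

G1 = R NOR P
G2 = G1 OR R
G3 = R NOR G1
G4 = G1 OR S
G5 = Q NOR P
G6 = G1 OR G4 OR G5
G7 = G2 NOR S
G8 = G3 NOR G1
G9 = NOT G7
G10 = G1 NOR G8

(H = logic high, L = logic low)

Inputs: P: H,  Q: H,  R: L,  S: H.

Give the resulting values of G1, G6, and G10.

G1 = R NOR P = L NOR H = L
G3 = R NOR G1 = L NOR L = H
G4 = G1 OR S = L OR H = H
G5 = Q NOR P = H NOR H = L
G6 = G1 OR G4 OR G5 = L OR H OR L = H
G8 = G3 NOR G1 = H NOR L = L
G10 = G1 NOR G8 = L NOR L = H

G1 = L, G6 = H, G10 = H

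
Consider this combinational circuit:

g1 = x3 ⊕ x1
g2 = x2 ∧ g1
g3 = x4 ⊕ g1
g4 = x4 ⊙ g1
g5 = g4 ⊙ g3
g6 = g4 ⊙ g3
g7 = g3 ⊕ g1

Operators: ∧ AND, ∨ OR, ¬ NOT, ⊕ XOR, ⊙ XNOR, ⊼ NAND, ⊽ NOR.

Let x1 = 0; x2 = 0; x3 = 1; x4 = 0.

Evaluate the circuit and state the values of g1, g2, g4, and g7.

g1 = x3 XOR x1 = 1 XOR 0 = 1
g2 = x2 AND g1 = 0 AND 1 = 0
g3 = x4 XOR g1 = 0 XOR 1 = 1
g4 = x4 XNOR g1 = 0 XNOR 1 = 0
g7 = g3 XOR g1 = 1 XOR 1 = 0

g1 = 1  g2 = 0  g4 = 0  g7 = 0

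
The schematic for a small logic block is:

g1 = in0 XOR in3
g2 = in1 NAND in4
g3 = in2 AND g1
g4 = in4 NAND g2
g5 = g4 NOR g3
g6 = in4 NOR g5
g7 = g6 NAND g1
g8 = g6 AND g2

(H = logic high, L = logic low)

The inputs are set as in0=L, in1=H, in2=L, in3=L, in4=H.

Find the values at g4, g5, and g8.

g4 = H  g5 = L  g8 = L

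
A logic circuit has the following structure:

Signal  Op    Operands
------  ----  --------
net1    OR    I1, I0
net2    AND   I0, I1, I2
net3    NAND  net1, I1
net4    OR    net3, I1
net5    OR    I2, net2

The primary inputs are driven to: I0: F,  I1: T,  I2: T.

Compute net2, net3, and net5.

net1 = I1 OR I0 = T OR F = T
net2 = I0 AND I1 AND I2 = F AND T AND T = F
net3 = net1 NAND I1 = T NAND T = F
net5 = I2 OR net2 = T OR F = T

net2 = F, net3 = F, net5 = T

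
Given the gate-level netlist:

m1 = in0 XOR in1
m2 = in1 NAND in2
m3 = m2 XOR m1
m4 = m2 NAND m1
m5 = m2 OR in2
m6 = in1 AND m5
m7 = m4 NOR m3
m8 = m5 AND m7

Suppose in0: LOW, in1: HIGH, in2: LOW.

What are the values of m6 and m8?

m6 = HIGH, m8 = HIGH

m1 = in0 XOR in1 = LOW XOR HIGH = HIGH
m2 = in1 NAND in2 = HIGH NAND LOW = HIGH
m3 = m2 XOR m1 = HIGH XOR HIGH = LOW
m4 = m2 NAND m1 = HIGH NAND HIGH = LOW
m5 = m2 OR in2 = HIGH OR LOW = HIGH
m6 = in1 AND m5 = HIGH AND HIGH = HIGH
m7 = m4 NOR m3 = LOW NOR LOW = HIGH
m8 = m5 AND m7 = HIGH AND HIGH = HIGH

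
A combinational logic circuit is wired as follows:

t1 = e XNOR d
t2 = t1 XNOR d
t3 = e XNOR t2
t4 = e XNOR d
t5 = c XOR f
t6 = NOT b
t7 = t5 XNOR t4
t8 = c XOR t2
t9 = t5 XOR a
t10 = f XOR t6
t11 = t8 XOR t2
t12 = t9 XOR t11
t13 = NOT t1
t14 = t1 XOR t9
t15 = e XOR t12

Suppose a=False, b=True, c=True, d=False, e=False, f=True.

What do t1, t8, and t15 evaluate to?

t1 = True, t8 = True, t15 = True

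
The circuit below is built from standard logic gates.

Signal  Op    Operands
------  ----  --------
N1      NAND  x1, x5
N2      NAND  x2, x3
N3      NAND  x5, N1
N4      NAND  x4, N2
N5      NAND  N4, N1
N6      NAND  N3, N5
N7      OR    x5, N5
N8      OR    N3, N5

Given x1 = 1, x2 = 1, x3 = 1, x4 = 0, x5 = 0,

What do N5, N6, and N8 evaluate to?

N5 = 0  N6 = 1  N8 = 1

N1 = x1 NAND x5 = 1 NAND 0 = 1
N2 = x2 NAND x3 = 1 NAND 1 = 0
N3 = x5 NAND N1 = 0 NAND 1 = 1
N4 = x4 NAND N2 = 0 NAND 0 = 1
N5 = N4 NAND N1 = 1 NAND 1 = 0
N6 = N3 NAND N5 = 1 NAND 0 = 1
N8 = N3 OR N5 = 1 OR 0 = 1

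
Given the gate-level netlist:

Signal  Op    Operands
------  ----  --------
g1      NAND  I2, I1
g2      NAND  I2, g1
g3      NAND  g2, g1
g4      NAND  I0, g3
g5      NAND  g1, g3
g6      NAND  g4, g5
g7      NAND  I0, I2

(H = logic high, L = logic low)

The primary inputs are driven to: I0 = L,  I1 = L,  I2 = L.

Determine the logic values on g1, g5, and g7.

g1 = I2 NAND I1 = L NAND L = H
g2 = I2 NAND g1 = L NAND H = H
g3 = g2 NAND g1 = H NAND H = L
g5 = g1 NAND g3 = H NAND L = H
g7 = I0 NAND I2 = L NAND L = H

g1 = H  g5 = H  g7 = H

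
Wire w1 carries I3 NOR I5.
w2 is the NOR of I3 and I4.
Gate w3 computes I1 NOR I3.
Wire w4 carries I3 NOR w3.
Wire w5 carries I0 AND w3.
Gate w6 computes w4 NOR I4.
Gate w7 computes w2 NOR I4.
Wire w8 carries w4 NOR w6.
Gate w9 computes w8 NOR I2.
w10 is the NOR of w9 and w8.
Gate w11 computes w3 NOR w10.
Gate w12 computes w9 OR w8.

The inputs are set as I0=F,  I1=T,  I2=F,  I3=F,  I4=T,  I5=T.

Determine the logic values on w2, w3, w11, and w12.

w2 = I3 NOR I4 = F NOR T = F
w3 = I1 NOR I3 = T NOR F = F
w4 = I3 NOR w3 = F NOR F = T
w6 = w4 NOR I4 = T NOR T = F
w8 = w4 NOR w6 = T NOR F = F
w9 = w8 NOR I2 = F NOR F = T
w10 = w9 NOR w8 = T NOR F = F
w11 = w3 NOR w10 = F NOR F = T
w12 = w9 OR w8 = T OR F = T

w2 = F, w3 = F, w11 = T, w12 = T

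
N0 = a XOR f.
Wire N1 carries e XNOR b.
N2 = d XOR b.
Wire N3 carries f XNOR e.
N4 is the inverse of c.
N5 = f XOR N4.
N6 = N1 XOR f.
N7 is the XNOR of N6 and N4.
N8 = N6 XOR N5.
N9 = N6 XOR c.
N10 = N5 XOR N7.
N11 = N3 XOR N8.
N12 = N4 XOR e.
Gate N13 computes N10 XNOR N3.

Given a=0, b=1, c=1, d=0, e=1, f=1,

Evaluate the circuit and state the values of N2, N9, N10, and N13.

N2 = 1, N9 = 1, N10 = 0, N13 = 0

N1 = e XNOR b = 1 XNOR 1 = 1
N2 = d XOR b = 0 XOR 1 = 1
N3 = f XNOR e = 1 XNOR 1 = 1
N4 = NOT c = NOT 1 = 0
N5 = f XOR N4 = 1 XOR 0 = 1
N6 = N1 XOR f = 1 XOR 1 = 0
N7 = N6 XNOR N4 = 0 XNOR 0 = 1
N9 = N6 XOR c = 0 XOR 1 = 1
N10 = N5 XOR N7 = 1 XOR 1 = 0
N13 = N10 XNOR N3 = 0 XNOR 1 = 0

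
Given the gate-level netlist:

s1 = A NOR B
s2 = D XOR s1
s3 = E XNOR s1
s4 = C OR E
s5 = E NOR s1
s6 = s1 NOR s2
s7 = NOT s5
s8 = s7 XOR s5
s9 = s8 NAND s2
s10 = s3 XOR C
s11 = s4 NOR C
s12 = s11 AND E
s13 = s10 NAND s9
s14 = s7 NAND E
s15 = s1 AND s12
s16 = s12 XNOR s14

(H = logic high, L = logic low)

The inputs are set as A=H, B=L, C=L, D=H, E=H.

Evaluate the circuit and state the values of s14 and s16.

s1 = A NOR B = H NOR L = L
s4 = C OR E = L OR H = H
s5 = E NOR s1 = H NOR L = L
s7 = NOT s5 = NOT L = H
s11 = s4 NOR C = H NOR L = L
s12 = s11 AND E = L AND H = L
s14 = s7 NAND E = H NAND H = L
s16 = s12 XNOR s14 = L XNOR L = H

s14 = L; s16 = H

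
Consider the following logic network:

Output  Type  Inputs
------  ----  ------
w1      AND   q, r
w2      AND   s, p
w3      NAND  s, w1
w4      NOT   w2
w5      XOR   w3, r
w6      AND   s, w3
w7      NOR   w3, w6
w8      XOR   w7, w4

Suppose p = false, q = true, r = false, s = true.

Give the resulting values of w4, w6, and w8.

w4 = true  w6 = true  w8 = true

w1 = q AND r = true AND false = false
w2 = s AND p = true AND false = false
w3 = s NAND w1 = true NAND false = true
w4 = NOT w2 = NOT false = true
w6 = s AND w3 = true AND true = true
w7 = w3 NOR w6 = true NOR true = false
w8 = w7 XOR w4 = false XOR true = true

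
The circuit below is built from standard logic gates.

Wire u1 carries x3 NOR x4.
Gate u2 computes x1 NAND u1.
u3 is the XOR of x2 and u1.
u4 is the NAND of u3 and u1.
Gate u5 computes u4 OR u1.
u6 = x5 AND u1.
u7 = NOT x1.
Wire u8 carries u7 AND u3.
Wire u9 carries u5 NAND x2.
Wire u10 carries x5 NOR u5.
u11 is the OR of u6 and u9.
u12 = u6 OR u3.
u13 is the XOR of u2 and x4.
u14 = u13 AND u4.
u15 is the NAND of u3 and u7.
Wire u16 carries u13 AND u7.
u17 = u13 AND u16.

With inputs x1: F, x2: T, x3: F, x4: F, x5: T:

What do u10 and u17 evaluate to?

u10 = F, u17 = T

u1 = x3 NOR x4 = F NOR F = T
u2 = x1 NAND u1 = F NAND T = T
u3 = x2 XOR u1 = T XOR T = F
u4 = u3 NAND u1 = F NAND T = T
u5 = u4 OR u1 = T OR T = T
u7 = NOT x1 = NOT F = T
u10 = x5 NOR u5 = T NOR T = F
u13 = u2 XOR x4 = T XOR F = T
u16 = u13 AND u7 = T AND T = T
u17 = u13 AND u16 = T AND T = T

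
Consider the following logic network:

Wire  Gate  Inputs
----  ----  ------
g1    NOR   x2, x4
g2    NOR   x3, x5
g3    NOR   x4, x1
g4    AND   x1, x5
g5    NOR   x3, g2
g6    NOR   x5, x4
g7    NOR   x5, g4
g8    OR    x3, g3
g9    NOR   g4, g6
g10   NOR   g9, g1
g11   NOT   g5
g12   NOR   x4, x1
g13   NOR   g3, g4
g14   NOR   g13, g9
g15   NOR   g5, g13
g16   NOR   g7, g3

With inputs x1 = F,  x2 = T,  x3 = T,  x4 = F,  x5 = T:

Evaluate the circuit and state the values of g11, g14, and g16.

g2 = x3 NOR x5 = T NOR T = F
g3 = x4 NOR x1 = F NOR F = T
g4 = x1 AND x5 = F AND T = F
g5 = x3 NOR g2 = T NOR F = F
g6 = x5 NOR x4 = T NOR F = F
g7 = x5 NOR g4 = T NOR F = F
g9 = g4 NOR g6 = F NOR F = T
g11 = NOT g5 = NOT F = T
g13 = g3 NOR g4 = T NOR F = F
g14 = g13 NOR g9 = F NOR T = F
g16 = g7 NOR g3 = F NOR T = F

g11 = T  g14 = F  g16 = F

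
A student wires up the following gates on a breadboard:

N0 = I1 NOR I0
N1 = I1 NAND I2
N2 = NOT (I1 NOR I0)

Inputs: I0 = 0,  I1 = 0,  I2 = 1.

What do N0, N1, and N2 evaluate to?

N0 = 0 NOR 0 = 1
N1 = 0 NAND 1 = 1
N2 = NOT (0 NOR 0) = 0

N0 = 1  N1 = 1  N2 = 0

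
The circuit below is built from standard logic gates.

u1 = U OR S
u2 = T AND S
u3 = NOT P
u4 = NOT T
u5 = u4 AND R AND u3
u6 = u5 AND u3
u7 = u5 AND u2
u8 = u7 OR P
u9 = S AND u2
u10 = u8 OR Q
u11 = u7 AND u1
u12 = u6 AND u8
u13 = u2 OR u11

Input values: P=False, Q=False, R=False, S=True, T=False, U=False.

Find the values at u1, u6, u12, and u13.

u1 = True, u6 = False, u12 = False, u13 = False

u1 = U OR S = False OR True = True
u2 = T AND S = False AND True = False
u3 = NOT P = NOT False = True
u4 = NOT T = NOT False = True
u5 = u4 AND R AND u3 = True AND False AND True = False
u6 = u5 AND u3 = False AND True = False
u7 = u5 AND u2 = False AND False = False
u8 = u7 OR P = False OR False = False
u11 = u7 AND u1 = False AND True = False
u12 = u6 AND u8 = False AND False = False
u13 = u2 OR u11 = False OR False = False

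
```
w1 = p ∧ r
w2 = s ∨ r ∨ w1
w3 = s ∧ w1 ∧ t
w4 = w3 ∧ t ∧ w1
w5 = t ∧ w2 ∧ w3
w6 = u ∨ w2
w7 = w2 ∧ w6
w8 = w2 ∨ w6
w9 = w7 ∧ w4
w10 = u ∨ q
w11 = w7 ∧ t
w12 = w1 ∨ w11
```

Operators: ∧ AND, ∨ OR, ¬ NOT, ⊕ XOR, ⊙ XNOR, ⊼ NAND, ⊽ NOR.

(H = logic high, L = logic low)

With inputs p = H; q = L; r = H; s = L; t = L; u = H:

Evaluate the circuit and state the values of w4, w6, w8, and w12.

w4 = L; w6 = H; w8 = H; w12 = H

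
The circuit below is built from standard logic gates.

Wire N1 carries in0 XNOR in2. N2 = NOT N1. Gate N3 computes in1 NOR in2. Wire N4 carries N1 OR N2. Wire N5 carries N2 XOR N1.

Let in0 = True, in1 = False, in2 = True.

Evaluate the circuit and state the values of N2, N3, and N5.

N1 = in0 XNOR in2 = True XNOR True = True
N2 = NOT N1 = NOT True = False
N3 = in1 NOR in2 = False NOR True = False
N5 = N2 XOR N1 = False XOR True = True

N2 = False  N3 = False  N5 = True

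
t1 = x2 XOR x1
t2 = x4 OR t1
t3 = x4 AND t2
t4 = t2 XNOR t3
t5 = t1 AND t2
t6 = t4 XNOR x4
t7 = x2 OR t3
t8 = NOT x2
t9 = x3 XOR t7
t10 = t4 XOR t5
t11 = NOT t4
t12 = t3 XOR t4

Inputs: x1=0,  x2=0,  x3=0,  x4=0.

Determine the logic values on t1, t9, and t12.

t1 = x2 XOR x1 = 0 XOR 0 = 0
t2 = x4 OR t1 = 0 OR 0 = 0
t3 = x4 AND t2 = 0 AND 0 = 0
t4 = t2 XNOR t3 = 0 XNOR 0 = 1
t7 = x2 OR t3 = 0 OR 0 = 0
t9 = x3 XOR t7 = 0 XOR 0 = 0
t12 = t3 XOR t4 = 0 XOR 1 = 1

t1 = 0  t9 = 0  t12 = 1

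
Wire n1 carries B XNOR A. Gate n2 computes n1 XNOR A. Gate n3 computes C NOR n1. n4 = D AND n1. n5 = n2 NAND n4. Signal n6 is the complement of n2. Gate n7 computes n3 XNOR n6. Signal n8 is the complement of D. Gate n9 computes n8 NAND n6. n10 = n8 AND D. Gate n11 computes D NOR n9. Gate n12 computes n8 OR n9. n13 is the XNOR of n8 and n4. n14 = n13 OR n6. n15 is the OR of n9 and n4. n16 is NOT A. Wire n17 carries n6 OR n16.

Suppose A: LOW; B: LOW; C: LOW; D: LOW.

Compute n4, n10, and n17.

n1 = B XNOR A = LOW XNOR LOW = HIGH
n2 = n1 XNOR A = HIGH XNOR LOW = LOW
n4 = D AND n1 = LOW AND HIGH = LOW
n6 = NOT n2 = NOT LOW = HIGH
n8 = NOT D = NOT LOW = HIGH
n10 = n8 AND D = HIGH AND LOW = LOW
n16 = NOT A = NOT LOW = HIGH
n17 = n6 OR n16 = HIGH OR HIGH = HIGH

n4 = LOW, n10 = LOW, n17 = HIGH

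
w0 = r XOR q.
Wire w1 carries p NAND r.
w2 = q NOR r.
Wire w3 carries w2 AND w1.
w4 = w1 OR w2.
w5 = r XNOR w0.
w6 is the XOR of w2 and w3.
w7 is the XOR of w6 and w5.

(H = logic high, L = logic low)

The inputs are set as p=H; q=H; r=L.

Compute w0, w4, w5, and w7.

w0 = H, w4 = H, w5 = L, w7 = L

w0 = r XOR q = L XOR H = H
w1 = p NAND r = H NAND L = H
w2 = q NOR r = H NOR L = L
w3 = w2 AND w1 = L AND H = L
w4 = w1 OR w2 = H OR L = H
w5 = r XNOR w0 = L XNOR H = L
w6 = w2 XOR w3 = L XOR L = L
w7 = w6 XOR w5 = L XOR L = L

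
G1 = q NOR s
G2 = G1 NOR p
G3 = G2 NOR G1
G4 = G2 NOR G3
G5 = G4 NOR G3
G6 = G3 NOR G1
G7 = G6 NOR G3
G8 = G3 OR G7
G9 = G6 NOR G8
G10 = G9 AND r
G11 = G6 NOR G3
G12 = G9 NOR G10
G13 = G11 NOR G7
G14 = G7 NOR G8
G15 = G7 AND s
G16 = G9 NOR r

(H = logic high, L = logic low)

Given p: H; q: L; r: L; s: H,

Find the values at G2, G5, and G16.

G2 = L  G5 = L  G16 = H

G1 = q NOR s = L NOR H = L
G2 = G1 NOR p = L NOR H = L
G3 = G2 NOR G1 = L NOR L = H
G4 = G2 NOR G3 = L NOR H = L
G5 = G4 NOR G3 = L NOR H = L
G6 = G3 NOR G1 = H NOR L = L
G7 = G6 NOR G3 = L NOR H = L
G8 = G3 OR G7 = H OR L = H
G9 = G6 NOR G8 = L NOR H = L
G16 = G9 NOR r = L NOR L = H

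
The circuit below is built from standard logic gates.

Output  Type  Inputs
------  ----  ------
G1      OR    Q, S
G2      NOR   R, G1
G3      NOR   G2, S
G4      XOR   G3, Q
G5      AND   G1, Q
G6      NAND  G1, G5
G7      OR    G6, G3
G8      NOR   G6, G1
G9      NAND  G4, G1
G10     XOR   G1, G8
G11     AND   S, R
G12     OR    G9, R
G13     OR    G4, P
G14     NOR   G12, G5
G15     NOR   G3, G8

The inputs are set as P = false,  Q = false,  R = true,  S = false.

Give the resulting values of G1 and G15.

G1 = false, G15 = false

G1 = Q OR S = false OR false = false
G2 = R NOR G1 = true NOR false = false
G3 = G2 NOR S = false NOR false = true
G5 = G1 AND Q = false AND false = false
G6 = G1 NAND G5 = false NAND false = true
G8 = G6 NOR G1 = true NOR false = false
G15 = G3 NOR G8 = true NOR false = false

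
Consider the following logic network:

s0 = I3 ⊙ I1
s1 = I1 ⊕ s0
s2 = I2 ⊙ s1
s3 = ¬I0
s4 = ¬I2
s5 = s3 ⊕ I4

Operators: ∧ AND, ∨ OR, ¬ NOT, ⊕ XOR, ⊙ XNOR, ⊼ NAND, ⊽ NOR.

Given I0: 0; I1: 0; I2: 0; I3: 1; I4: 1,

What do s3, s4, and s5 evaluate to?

s3 = 1  s4 = 1  s5 = 0

s3 = NOT I0 = NOT 0 = 1
s4 = NOT I2 = NOT 0 = 1
s5 = s3 XOR I4 = 1 XOR 1 = 0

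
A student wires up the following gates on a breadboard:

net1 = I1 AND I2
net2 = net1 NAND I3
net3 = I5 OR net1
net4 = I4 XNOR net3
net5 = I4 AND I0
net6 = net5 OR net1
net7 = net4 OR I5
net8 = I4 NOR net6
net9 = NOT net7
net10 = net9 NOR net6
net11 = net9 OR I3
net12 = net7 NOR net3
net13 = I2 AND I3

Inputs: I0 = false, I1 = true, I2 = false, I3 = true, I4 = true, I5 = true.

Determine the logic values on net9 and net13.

net1 = I1 AND I2 = true AND false = false
net3 = I5 OR net1 = true OR false = true
net4 = I4 XNOR net3 = true XNOR true = true
net7 = net4 OR I5 = true OR true = true
net9 = NOT net7 = NOT true = false
net13 = I2 AND I3 = false AND true = false

net9 = false; net13 = false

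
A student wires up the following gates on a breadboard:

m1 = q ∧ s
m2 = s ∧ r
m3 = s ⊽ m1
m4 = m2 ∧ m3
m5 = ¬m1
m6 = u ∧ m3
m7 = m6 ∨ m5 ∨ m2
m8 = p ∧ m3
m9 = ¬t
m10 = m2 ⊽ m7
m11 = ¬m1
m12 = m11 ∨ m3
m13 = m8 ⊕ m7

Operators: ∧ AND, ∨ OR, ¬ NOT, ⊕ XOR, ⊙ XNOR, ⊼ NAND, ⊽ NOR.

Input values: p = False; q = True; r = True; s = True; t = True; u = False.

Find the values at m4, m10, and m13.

m4 = False; m10 = False; m13 = True

m1 = q AND s = True AND True = True
m2 = s AND r = True AND True = True
m3 = s NOR m1 = True NOR True = False
m4 = m2 AND m3 = True AND False = False
m5 = NOT m1 = NOT True = False
m6 = u AND m3 = False AND False = False
m7 = m6 OR m5 OR m2 = False OR False OR True = True
m8 = p AND m3 = False AND False = False
m10 = m2 NOR m7 = True NOR True = False
m13 = m8 XOR m7 = False XOR True = True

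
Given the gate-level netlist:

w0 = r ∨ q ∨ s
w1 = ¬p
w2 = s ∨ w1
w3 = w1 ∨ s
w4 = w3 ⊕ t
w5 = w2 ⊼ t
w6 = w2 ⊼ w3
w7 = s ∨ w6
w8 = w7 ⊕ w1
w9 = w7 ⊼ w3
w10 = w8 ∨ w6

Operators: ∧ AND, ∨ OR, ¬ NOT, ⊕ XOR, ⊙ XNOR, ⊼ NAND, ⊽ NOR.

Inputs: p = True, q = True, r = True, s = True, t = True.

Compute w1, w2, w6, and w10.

w1 = False, w2 = True, w6 = False, w10 = True

w1 = NOT p = NOT True = False
w2 = s OR w1 = True OR False = True
w3 = w1 OR s = False OR True = True
w6 = w2 NAND w3 = True NAND True = False
w7 = s OR w6 = True OR False = True
w8 = w7 XOR w1 = True XOR False = True
w10 = w8 OR w6 = True OR False = True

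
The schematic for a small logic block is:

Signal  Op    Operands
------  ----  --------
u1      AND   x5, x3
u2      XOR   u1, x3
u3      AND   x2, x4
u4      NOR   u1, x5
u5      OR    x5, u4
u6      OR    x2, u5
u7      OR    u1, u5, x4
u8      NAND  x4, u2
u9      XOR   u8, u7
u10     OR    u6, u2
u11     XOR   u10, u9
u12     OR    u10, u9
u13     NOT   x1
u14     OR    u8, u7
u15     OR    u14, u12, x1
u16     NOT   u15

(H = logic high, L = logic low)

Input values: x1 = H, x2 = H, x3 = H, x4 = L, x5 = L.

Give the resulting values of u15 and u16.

u15 = H, u16 = L

u1 = x5 AND x3 = L AND H = L
u2 = u1 XOR x3 = L XOR H = H
u4 = u1 NOR x5 = L NOR L = H
u5 = x5 OR u4 = L OR H = H
u6 = x2 OR u5 = H OR H = H
u7 = u1 OR u5 OR x4 = L OR H OR L = H
u8 = x4 NAND u2 = L NAND H = H
u9 = u8 XOR u7 = H XOR H = L
u10 = u6 OR u2 = H OR H = H
u12 = u10 OR u9 = H OR L = H
u14 = u8 OR u7 = H OR H = H
u15 = u14 OR u12 OR x1 = H OR H OR H = H
u16 = NOT u15 = NOT H = L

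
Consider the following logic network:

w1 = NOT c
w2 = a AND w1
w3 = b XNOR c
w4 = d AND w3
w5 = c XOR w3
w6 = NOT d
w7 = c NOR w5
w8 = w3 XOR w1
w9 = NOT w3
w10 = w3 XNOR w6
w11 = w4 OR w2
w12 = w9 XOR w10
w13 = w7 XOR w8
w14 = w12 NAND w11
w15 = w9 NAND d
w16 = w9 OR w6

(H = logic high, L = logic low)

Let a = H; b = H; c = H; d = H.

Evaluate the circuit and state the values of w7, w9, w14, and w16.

w7 = L  w9 = L  w14 = H  w16 = L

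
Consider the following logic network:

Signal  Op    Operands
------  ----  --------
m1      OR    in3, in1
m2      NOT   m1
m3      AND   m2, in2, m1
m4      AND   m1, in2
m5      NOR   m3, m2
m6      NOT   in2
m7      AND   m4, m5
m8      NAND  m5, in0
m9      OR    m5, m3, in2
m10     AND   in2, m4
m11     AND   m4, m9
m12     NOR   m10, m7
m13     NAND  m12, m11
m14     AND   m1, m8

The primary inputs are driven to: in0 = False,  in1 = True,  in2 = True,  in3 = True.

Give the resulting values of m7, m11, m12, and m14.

m1 = in3 OR in1 = True OR True = True
m2 = NOT m1 = NOT True = False
m3 = m2 AND in2 AND m1 = False AND True AND True = False
m4 = m1 AND in2 = True AND True = True
m5 = m3 NOR m2 = False NOR False = True
m7 = m4 AND m5 = True AND True = True
m8 = m5 NAND in0 = True NAND False = True
m9 = m5 OR m3 OR in2 = True OR False OR True = True
m10 = in2 AND m4 = True AND True = True
m11 = m4 AND m9 = True AND True = True
m12 = m10 NOR m7 = True NOR True = False
m14 = m1 AND m8 = True AND True = True

m7 = True  m11 = True  m12 = False  m14 = True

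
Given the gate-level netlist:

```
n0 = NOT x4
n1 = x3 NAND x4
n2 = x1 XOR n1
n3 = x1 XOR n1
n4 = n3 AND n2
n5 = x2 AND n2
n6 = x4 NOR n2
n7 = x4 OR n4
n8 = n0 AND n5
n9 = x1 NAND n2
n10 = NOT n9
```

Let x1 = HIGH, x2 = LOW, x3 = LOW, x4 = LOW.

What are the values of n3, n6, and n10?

n3 = LOW, n6 = HIGH, n10 = LOW

n1 = x3 NAND x4 = LOW NAND LOW = HIGH
n2 = x1 XOR n1 = HIGH XOR HIGH = LOW
n3 = x1 XOR n1 = HIGH XOR HIGH = LOW
n6 = x4 NOR n2 = LOW NOR LOW = HIGH
n9 = x1 NAND n2 = HIGH NAND LOW = HIGH
n10 = NOT n9 = NOT HIGH = LOW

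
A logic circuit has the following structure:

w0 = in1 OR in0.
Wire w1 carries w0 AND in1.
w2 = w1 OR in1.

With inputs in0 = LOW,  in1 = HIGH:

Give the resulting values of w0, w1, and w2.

w0 = HIGH  w1 = HIGH  w2 = HIGH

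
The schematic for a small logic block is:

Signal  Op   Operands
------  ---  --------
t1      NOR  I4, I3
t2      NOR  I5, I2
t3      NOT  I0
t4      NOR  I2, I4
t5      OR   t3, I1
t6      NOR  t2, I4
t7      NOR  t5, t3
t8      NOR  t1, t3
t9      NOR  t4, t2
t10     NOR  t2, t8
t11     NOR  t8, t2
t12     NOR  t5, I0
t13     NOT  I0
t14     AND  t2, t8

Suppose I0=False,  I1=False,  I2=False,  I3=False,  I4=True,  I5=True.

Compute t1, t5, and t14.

t1 = I4 NOR I3 = True NOR False = False
t2 = I5 NOR I2 = True NOR False = False
t3 = NOT I0 = NOT False = True
t5 = t3 OR I1 = True OR False = True
t8 = t1 NOR t3 = False NOR True = False
t14 = t2 AND t8 = False AND False = False

t1 = False; t5 = True; t14 = False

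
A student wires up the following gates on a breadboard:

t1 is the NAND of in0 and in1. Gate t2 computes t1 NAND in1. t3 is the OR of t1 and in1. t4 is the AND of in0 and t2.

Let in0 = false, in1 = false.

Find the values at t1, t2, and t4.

t1 = true; t2 = true; t4 = false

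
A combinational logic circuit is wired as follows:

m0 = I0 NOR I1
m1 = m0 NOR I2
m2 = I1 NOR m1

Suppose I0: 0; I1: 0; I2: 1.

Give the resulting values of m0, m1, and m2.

m0 = I0 NOR I1 = 0 NOR 0 = 1
m1 = m0 NOR I2 = 1 NOR 1 = 0
m2 = I1 NOR m1 = 0 NOR 0 = 1

m0 = 1, m1 = 0, m2 = 1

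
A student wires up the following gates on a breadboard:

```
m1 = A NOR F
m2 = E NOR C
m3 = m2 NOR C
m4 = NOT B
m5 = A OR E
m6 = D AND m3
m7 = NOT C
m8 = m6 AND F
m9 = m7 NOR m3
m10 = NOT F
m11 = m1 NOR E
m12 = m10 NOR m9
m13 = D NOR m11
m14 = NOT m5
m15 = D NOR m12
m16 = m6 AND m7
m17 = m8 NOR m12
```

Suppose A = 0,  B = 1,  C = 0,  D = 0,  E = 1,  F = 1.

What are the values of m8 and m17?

m2 = E NOR C = 1 NOR 0 = 0
m3 = m2 NOR C = 0 NOR 0 = 1
m6 = D AND m3 = 0 AND 1 = 0
m7 = NOT C = NOT 0 = 1
m8 = m6 AND F = 0 AND 1 = 0
m9 = m7 NOR m3 = 1 NOR 1 = 0
m10 = NOT F = NOT 1 = 0
m12 = m10 NOR m9 = 0 NOR 0 = 1
m17 = m8 NOR m12 = 0 NOR 1 = 0

m8 = 0, m17 = 0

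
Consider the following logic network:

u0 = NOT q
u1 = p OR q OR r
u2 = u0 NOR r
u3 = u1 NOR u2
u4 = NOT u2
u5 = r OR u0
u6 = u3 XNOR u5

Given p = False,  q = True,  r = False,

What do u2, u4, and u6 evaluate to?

u2 = True; u4 = False; u6 = True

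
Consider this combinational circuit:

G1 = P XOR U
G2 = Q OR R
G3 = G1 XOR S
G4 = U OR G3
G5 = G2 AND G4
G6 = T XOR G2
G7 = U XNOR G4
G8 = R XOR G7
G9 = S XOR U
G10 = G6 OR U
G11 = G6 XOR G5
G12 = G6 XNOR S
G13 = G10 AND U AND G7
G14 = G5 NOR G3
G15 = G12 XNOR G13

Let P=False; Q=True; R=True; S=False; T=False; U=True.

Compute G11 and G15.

G1 = P XOR U = False XOR True = True
G2 = Q OR R = True OR True = True
G3 = G1 XOR S = True XOR False = True
G4 = U OR G3 = True OR True = True
G5 = G2 AND G4 = True AND True = True
G6 = T XOR G2 = False XOR True = True
G7 = U XNOR G4 = True XNOR True = True
G10 = G6 OR U = True OR True = True
G11 = G6 XOR G5 = True XOR True = False
G12 = G6 XNOR S = True XNOR False = False
G13 = G10 AND U AND G7 = True AND True AND True = True
G15 = G12 XNOR G13 = False XNOR True = False

G11 = False, G15 = False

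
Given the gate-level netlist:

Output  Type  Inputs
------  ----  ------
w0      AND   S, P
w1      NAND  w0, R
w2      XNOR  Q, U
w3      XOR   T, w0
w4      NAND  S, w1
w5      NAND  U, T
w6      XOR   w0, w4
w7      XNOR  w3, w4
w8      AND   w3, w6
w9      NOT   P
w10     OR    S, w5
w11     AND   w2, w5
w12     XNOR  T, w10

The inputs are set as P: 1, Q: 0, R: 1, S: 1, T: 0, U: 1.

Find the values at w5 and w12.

w5 = 1, w12 = 0

w5 = U NAND T = 1 NAND 0 = 1
w10 = S OR w5 = 1 OR 1 = 1
w12 = T XNOR w10 = 0 XNOR 1 = 0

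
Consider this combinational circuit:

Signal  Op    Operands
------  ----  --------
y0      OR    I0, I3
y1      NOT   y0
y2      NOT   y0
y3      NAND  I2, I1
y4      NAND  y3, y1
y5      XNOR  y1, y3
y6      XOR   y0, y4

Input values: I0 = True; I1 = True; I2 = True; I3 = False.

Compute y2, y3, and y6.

y0 = I0 OR I3 = True OR False = True
y1 = NOT y0 = NOT True = False
y2 = NOT y0 = NOT True = False
y3 = I2 NAND I1 = True NAND True = False
y4 = y3 NAND y1 = False NAND False = True
y6 = y0 XOR y4 = True XOR True = False

y2 = False; y3 = False; y6 = False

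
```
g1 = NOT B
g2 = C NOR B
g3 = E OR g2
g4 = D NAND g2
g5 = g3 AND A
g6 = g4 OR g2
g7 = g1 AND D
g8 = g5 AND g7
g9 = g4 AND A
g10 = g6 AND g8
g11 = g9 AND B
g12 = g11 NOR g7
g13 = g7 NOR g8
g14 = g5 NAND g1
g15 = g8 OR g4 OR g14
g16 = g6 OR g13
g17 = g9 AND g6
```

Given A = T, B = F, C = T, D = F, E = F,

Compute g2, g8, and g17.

g1 = NOT B = NOT F = T
g2 = C NOR B = T NOR F = F
g3 = E OR g2 = F OR F = F
g4 = D NAND g2 = F NAND F = T
g5 = g3 AND A = F AND T = F
g6 = g4 OR g2 = T OR F = T
g7 = g1 AND D = T AND F = F
g8 = g5 AND g7 = F AND F = F
g9 = g4 AND A = T AND T = T
g17 = g9 AND g6 = T AND T = T

g2 = F  g8 = F  g17 = T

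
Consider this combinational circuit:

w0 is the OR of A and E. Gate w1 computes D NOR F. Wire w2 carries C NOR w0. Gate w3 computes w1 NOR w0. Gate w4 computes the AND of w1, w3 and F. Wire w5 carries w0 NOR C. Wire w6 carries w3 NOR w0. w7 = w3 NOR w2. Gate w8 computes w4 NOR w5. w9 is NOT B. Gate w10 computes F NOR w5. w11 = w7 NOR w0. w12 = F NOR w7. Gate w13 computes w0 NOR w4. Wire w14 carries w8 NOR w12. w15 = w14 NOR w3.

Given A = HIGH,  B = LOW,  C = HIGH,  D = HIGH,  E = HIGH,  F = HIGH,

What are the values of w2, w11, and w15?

w2 = LOW; w11 = LOW; w15 = HIGH

w0 = A OR E = HIGH OR HIGH = HIGH
w1 = D NOR F = HIGH NOR HIGH = LOW
w2 = C NOR w0 = HIGH NOR HIGH = LOW
w3 = w1 NOR w0 = LOW NOR HIGH = LOW
w4 = w1 AND w3 AND F = LOW AND LOW AND HIGH = LOW
w5 = w0 NOR C = HIGH NOR HIGH = LOW
w7 = w3 NOR w2 = LOW NOR LOW = HIGH
w8 = w4 NOR w5 = LOW NOR LOW = HIGH
w11 = w7 NOR w0 = HIGH NOR HIGH = LOW
w12 = F NOR w7 = HIGH NOR HIGH = LOW
w14 = w8 NOR w12 = HIGH NOR LOW = LOW
w15 = w14 NOR w3 = LOW NOR LOW = HIGH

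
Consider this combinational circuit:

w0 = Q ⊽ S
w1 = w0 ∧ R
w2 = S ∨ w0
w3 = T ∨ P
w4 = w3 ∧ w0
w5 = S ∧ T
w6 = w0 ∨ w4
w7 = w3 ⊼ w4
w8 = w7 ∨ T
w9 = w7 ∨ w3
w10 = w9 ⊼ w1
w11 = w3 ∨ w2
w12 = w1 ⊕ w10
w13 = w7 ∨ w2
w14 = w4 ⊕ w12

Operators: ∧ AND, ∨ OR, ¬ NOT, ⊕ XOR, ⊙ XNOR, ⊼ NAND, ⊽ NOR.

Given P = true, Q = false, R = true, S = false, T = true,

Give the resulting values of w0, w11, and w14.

w0 = true, w11 = true, w14 = false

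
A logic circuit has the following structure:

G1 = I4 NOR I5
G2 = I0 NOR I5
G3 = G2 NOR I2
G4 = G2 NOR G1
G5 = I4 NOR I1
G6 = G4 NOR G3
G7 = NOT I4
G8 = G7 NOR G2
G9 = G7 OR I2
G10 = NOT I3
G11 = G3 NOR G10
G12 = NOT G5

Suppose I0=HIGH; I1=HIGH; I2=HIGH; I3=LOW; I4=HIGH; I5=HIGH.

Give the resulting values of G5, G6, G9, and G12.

G1 = I4 NOR I5 = HIGH NOR HIGH = LOW
G2 = I0 NOR I5 = HIGH NOR HIGH = LOW
G3 = G2 NOR I2 = LOW NOR HIGH = LOW
G4 = G2 NOR G1 = LOW NOR LOW = HIGH
G5 = I4 NOR I1 = HIGH NOR HIGH = LOW
G6 = G4 NOR G3 = HIGH NOR LOW = LOW
G7 = NOT I4 = NOT HIGH = LOW
G9 = G7 OR I2 = LOW OR HIGH = HIGH
G12 = NOT G5 = NOT LOW = HIGH

G5 = LOW, G6 = LOW, G9 = HIGH, G12 = HIGH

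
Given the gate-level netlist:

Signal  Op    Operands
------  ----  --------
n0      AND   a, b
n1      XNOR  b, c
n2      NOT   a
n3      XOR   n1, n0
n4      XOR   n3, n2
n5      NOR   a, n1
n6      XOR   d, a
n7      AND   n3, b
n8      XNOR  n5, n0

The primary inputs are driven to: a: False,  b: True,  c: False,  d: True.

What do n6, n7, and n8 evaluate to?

n0 = a AND b = False AND True = False
n1 = b XNOR c = True XNOR False = False
n3 = n1 XOR n0 = False XOR False = False
n5 = a NOR n1 = False NOR False = True
n6 = d XOR a = True XOR False = True
n7 = n3 AND b = False AND True = False
n8 = n5 XNOR n0 = True XNOR False = False

n6 = True  n7 = False  n8 = False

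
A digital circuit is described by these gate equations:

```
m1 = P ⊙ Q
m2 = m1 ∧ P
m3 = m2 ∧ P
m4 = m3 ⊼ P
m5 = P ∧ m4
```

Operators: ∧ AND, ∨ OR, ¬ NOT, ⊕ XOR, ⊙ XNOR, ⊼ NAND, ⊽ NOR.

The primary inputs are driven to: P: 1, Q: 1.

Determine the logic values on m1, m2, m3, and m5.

m1 = 1; m2 = 1; m3 = 1; m5 = 0

m1 = P XNOR Q = 1 XNOR 1 = 1
m2 = m1 AND P = 1 AND 1 = 1
m3 = m2 AND P = 1 AND 1 = 1
m4 = m3 NAND P = 1 NAND 1 = 0
m5 = P AND m4 = 1 AND 0 = 0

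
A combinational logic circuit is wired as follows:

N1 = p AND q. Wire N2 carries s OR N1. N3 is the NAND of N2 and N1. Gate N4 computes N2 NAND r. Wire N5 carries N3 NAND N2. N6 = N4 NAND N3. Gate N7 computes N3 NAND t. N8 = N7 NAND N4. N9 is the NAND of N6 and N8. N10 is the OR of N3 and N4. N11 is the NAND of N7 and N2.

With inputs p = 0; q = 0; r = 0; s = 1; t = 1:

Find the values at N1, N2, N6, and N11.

N1 = 0, N2 = 1, N6 = 0, N11 = 1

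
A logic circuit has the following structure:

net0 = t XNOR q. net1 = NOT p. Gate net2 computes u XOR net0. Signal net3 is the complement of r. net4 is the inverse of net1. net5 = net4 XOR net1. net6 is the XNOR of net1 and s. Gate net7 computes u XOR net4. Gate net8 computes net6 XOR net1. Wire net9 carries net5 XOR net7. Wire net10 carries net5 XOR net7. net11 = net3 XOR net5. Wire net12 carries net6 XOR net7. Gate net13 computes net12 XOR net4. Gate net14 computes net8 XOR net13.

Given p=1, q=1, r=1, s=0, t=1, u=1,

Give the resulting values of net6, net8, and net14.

net6 = 1, net8 = 1, net14 = 1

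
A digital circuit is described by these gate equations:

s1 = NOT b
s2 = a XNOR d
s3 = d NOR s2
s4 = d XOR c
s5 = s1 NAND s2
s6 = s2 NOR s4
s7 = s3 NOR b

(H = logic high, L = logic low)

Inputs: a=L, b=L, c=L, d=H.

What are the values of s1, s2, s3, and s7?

s1 = NOT b = NOT L = H
s2 = a XNOR d = L XNOR H = L
s3 = d NOR s2 = H NOR L = L
s7 = s3 NOR b = L NOR L = H

s1 = H, s2 = L, s3 = L, s7 = H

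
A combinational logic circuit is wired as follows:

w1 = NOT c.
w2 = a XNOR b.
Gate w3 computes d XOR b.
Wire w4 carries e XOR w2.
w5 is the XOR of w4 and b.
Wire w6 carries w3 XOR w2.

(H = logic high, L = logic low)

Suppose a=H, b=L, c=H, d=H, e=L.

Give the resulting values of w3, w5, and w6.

w3 = H, w5 = L, w6 = H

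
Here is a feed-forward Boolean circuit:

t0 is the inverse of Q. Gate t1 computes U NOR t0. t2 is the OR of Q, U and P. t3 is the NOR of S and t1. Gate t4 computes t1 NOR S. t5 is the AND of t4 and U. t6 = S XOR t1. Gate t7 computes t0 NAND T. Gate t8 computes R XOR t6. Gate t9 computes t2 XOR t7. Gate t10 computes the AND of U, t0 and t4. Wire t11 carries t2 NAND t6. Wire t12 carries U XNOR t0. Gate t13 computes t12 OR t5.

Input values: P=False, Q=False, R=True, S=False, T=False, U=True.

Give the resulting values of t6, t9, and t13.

t0 = NOT Q = NOT False = True
t1 = U NOR t0 = True NOR True = False
t2 = Q OR U OR P = False OR True OR False = True
t4 = t1 NOR S = False NOR False = True
t5 = t4 AND U = True AND True = True
t6 = S XOR t1 = False XOR False = False
t7 = t0 NAND T = True NAND False = True
t9 = t2 XOR t7 = True XOR True = False
t12 = U XNOR t0 = True XNOR True = True
t13 = t12 OR t5 = True OR True = True

t6 = False, t9 = False, t13 = True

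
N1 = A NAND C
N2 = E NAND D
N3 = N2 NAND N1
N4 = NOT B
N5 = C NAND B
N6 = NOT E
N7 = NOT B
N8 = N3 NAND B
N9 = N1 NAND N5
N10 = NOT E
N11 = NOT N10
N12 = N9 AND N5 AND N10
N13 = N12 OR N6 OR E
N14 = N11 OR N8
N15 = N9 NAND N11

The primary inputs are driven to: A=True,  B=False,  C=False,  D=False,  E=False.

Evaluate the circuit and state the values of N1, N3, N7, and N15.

N1 = True, N3 = False, N7 = True, N15 = True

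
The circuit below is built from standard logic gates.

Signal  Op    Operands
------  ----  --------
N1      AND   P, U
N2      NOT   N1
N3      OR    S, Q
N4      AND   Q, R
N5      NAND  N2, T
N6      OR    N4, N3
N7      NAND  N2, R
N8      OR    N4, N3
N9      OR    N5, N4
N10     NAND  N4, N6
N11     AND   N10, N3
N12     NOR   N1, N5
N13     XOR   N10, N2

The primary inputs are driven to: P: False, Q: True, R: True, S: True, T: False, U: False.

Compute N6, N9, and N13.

N6 = True  N9 = True  N13 = True

N1 = P AND U = False AND False = False
N2 = NOT N1 = NOT False = True
N3 = S OR Q = True OR True = True
N4 = Q AND R = True AND True = True
N5 = N2 NAND T = True NAND False = True
N6 = N4 OR N3 = True OR True = True
N9 = N5 OR N4 = True OR True = True
N10 = N4 NAND N6 = True NAND True = False
N13 = N10 XOR N2 = False XOR True = True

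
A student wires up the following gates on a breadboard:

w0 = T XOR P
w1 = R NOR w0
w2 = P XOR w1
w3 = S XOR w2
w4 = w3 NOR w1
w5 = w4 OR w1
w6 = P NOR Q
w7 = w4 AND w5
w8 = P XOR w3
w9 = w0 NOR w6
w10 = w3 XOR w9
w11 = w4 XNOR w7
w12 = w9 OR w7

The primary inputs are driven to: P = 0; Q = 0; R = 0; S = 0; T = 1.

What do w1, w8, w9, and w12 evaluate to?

w1 = 0, w8 = 0, w9 = 0, w12 = 1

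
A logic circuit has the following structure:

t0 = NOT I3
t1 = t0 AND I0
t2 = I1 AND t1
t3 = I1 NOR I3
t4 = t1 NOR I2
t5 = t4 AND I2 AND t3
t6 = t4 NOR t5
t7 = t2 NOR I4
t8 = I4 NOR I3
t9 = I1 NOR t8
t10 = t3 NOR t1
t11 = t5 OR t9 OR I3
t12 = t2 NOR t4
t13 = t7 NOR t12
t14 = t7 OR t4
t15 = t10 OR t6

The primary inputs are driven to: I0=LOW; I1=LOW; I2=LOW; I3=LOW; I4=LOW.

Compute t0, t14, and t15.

t0 = HIGH, t14 = HIGH, t15 = LOW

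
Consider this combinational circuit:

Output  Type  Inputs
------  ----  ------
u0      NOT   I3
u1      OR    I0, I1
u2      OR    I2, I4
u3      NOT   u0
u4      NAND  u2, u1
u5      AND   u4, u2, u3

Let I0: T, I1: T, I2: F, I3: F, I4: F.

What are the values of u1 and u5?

u1 = T  u5 = F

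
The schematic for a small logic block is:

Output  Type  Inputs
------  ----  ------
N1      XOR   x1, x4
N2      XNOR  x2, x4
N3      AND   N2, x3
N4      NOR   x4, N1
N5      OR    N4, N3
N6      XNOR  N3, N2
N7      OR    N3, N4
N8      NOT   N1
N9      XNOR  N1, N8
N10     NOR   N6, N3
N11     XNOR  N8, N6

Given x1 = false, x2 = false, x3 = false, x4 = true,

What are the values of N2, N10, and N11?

N1 = x1 XOR x4 = false XOR true = true
N2 = x2 XNOR x4 = false XNOR true = false
N3 = N2 AND x3 = false AND false = false
N6 = N3 XNOR N2 = false XNOR false = true
N8 = NOT N1 = NOT true = false
N10 = N6 NOR N3 = true NOR false = false
N11 = N8 XNOR N6 = false XNOR true = false

N2 = false  N10 = false  N11 = false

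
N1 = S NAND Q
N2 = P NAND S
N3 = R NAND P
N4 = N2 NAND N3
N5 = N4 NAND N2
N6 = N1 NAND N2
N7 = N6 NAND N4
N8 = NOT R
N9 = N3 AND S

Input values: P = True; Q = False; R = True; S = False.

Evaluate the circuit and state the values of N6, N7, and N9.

N1 = S NAND Q = False NAND False = True
N2 = P NAND S = True NAND False = True
N3 = R NAND P = True NAND True = False
N4 = N2 NAND N3 = True NAND False = True
N6 = N1 NAND N2 = True NAND True = False
N7 = N6 NAND N4 = False NAND True = True
N9 = N3 AND S = False AND False = False

N6 = False, N7 = True, N9 = False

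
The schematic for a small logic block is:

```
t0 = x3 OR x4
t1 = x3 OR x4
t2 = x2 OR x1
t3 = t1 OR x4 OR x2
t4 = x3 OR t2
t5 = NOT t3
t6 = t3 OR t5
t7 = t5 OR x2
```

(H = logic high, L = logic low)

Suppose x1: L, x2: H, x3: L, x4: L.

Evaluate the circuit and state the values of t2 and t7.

t1 = x3 OR x4 = L OR L = L
t2 = x2 OR x1 = H OR L = H
t3 = t1 OR x4 OR x2 = L OR L OR H = H
t5 = NOT t3 = NOT H = L
t7 = t5 OR x2 = L OR H = H

t2 = H  t7 = H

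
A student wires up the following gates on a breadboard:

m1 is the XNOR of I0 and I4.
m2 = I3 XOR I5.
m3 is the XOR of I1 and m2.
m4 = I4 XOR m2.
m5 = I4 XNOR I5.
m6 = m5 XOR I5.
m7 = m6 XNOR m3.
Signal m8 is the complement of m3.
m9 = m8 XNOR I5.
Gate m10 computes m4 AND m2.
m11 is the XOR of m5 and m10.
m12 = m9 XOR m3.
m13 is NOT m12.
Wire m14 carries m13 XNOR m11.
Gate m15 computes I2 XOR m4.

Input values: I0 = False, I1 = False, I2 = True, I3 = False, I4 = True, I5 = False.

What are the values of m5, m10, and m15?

m5 = False; m10 = False; m15 = False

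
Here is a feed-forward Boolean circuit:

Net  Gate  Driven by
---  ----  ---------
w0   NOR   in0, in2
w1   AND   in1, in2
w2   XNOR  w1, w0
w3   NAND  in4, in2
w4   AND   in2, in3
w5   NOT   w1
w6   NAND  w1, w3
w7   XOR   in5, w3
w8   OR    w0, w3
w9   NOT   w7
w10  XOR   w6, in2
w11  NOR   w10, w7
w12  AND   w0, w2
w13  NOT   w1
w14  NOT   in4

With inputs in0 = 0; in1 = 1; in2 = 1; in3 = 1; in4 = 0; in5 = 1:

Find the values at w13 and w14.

w13 = 0, w14 = 1

w1 = in1 AND in2 = 1 AND 1 = 1
w13 = NOT w1 = NOT 1 = 0
w14 = NOT in4 = NOT 0 = 1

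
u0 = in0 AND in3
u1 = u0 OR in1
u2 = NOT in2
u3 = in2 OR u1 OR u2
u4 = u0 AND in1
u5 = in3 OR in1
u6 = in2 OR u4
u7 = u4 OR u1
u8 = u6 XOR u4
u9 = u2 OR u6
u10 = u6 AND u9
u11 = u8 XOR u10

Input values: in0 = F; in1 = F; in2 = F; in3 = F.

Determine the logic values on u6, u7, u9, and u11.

u6 = F, u7 = F, u9 = T, u11 = F

u0 = in0 AND in3 = F AND F = F
u1 = u0 OR in1 = F OR F = F
u2 = NOT in2 = NOT F = T
u4 = u0 AND in1 = F AND F = F
u6 = in2 OR u4 = F OR F = F
u7 = u4 OR u1 = F OR F = F
u8 = u6 XOR u4 = F XOR F = F
u9 = u2 OR u6 = T OR F = T
u10 = u6 AND u9 = F AND T = F
u11 = u8 XOR u10 = F XOR F = F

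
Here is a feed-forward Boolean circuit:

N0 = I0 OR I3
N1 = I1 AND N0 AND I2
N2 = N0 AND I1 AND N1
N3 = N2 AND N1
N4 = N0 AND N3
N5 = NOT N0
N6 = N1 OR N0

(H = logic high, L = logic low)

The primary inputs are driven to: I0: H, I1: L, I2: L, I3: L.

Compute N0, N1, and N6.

N0 = H, N1 = L, N6 = H

N0 = I0 OR I3 = H OR L = H
N1 = I1 AND N0 AND I2 = L AND H AND L = L
N6 = N1 OR N0 = L OR H = H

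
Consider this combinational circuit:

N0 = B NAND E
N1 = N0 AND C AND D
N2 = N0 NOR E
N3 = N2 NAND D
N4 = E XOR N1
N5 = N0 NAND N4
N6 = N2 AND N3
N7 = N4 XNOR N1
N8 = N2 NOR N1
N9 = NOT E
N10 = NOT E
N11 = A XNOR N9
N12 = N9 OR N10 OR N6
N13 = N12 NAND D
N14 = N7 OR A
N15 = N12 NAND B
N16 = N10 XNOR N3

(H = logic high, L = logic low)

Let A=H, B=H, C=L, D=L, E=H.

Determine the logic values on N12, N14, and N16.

N0 = B NAND E = H NAND H = L
N1 = N0 AND C AND D = L AND L AND L = L
N2 = N0 NOR E = L NOR H = L
N3 = N2 NAND D = L NAND L = H
N4 = E XOR N1 = H XOR L = H
N6 = N2 AND N3 = L AND H = L
N7 = N4 XNOR N1 = H XNOR L = L
N9 = NOT E = NOT H = L
N10 = NOT E = NOT H = L
N12 = N9 OR N10 OR N6 = L OR L OR L = L
N14 = N7 OR A = L OR H = H
N16 = N10 XNOR N3 = L XNOR H = L

N12 = L, N14 = H, N16 = L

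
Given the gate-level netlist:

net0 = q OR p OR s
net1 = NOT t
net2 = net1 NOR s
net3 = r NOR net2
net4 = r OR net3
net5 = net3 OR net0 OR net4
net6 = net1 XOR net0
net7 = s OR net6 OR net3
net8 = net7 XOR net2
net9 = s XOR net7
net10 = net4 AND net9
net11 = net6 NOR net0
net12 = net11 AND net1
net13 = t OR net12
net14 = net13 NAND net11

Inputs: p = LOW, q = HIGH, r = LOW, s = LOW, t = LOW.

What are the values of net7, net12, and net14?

net0 = q OR p OR s = HIGH OR LOW OR LOW = HIGH
net1 = NOT t = NOT LOW = HIGH
net2 = net1 NOR s = HIGH NOR LOW = LOW
net3 = r NOR net2 = LOW NOR LOW = HIGH
net6 = net1 XOR net0 = HIGH XOR HIGH = LOW
net7 = s OR net6 OR net3 = LOW OR LOW OR HIGH = HIGH
net11 = net6 NOR net0 = LOW NOR HIGH = LOW
net12 = net11 AND net1 = LOW AND HIGH = LOW
net13 = t OR net12 = LOW OR LOW = LOW
net14 = net13 NAND net11 = LOW NAND LOW = HIGH

net7 = HIGH; net12 = LOW; net14 = HIGH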